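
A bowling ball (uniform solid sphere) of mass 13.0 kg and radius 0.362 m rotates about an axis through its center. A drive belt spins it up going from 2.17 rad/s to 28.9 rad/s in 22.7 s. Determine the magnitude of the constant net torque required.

I = (2/5)MR² = (2/5)(13.0)(0.362)² = 0.6814 kg·m².
α = Δω/Δt = (28.9 − 2.17)/22.7 = 1.178 rad/s².
τ = Iα = (0.6814)(1.178) = 0.8024 N·m.

τ ≈ 0.802 N·m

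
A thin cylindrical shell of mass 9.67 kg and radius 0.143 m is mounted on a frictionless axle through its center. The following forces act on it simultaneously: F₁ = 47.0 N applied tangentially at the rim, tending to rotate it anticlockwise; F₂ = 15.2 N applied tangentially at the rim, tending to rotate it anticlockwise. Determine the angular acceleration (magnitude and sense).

α ≈ 45.0 rad/s², anticlockwise

I = MR² = (9.67)(0.143)² = 0.1977 kg·m².
Taking anticlockwise as positive: τ₁ = +(47.0)(0.143) = +6.721 N·m; τ₂ = +(15.2)(0.143) = +2.174 N·m.
Net torque τ = 8.895 N·m.
α = τ/I = 8.895/0.1977 = 44.98 rad/s².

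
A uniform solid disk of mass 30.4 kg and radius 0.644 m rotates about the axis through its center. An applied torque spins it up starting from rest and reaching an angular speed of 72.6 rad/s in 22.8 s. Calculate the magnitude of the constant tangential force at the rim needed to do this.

I = ½MR² = (1/2)(30.4)(0.644)² = 6.304 kg·m².
α = Δω/Δt = (72.6 − 0)/22.8 = 3.184 rad/s².
The required torque is τ = Iα = (6.304)(3.184) = 20.07 N·m.
A tangential force at the rim gives τ = FR, so F = τ/R = 20.07/0.644 = 31.17 N.

F ≈ 31.2 N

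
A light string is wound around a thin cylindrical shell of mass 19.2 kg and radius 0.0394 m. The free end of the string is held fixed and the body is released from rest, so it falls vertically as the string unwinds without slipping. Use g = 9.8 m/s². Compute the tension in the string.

T ≈ 94.1 N

Translation: Mg − T = Ma. Rotation about the center: TR = Iα with I = MR².
With a = αR: T = (I/R²)a = M a, so Mg = (1 + 1.000)Ma.
a = g/(1 + 1.000) = 9.8/2.000 = 4.900 m/s².
T = 1.000·M·a = (1.000)(19.2)(4.900) = 94.08 N.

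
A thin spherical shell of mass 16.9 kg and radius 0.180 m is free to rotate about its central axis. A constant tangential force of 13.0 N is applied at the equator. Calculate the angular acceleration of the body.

α ≈ 6.41 rad/s²

I = (2/3)MR² = (2/3)(16.9)(0.180)² = 0.3650 kg·m².
τ = F R = (13.0)(0.180) = 2.340 N·m.
From τ = Iα: α = 2.340/0.3650 = 6.410 rad/s².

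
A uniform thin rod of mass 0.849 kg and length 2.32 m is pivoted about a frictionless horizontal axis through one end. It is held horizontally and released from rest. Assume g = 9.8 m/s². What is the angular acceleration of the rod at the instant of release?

α ≈ 6.34 rad/s²

About the pivot, I = (1/3)ML² = (1/3)(0.849)(2.32)² = 1.523 kg·m².
The weight acts at the center, a distance L/2 = 1.160 m from the pivot; τ = Mg(L/2) = 9.651 N·m.
α = τ/I = 9.651/1.523 = 6.336 rad/s².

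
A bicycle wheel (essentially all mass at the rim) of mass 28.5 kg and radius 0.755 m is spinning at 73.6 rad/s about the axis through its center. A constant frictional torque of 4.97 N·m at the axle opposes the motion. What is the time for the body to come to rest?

t ≈ 241 s

I = MR² = (28.5)(0.755)² = 16.25 kg·m².
The net torque has magnitude 4.97 N·m, opposing ω.
|α| = τ/I = 4.970/16.25 = 0.3059 rad/s² (deceleration).
0 = ω₀ − |α|t ⇒ t = ω₀/|α| = 73.6/0.3059 = 240.6 s.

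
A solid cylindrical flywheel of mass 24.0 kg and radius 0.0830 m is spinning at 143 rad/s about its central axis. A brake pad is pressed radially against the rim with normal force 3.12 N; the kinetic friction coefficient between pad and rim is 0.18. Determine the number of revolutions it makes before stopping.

I = ½MR² = (1/2)(24.0)(0.0830)² = 0.08267 kg·m².
Friction force f = μN = (0.18)(3.12) = 0.5616 N at the rim; torque magnitude τ = fR = 0.04661 N·m, opposing ω.
|α| = τ/I = 0.04661/0.08267 = 0.5639 rad/s² (deceleration).
ω² = ω₀² − 2|α|θ with ω = 0 ⇒ θ = ω₀²/(2|α|) = 18130 rad = 2886 rev.

≈ 2890 revolutions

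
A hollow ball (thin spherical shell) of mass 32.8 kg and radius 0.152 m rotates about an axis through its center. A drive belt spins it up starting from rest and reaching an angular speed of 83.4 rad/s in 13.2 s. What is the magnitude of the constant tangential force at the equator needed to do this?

F ≈ 21.0 N

I = (2/3)MR² = (2/3)(32.8)(0.152)² = 0.5052 kg·m².
α = Δω/Δt = (83.4 − 0)/13.2 = 6.318 rad/s².
The required torque is τ = Iα = (0.5052)(6.318) = 3.192 N·m.
A tangential force at the equator gives τ = FR, so F = τ/R = 3.192/0.152 = 21.00 N.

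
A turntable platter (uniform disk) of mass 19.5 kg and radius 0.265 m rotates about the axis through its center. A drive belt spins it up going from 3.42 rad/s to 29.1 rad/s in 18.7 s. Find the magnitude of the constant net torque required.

I = ½MR² = (1/2)(19.5)(0.265)² = 0.6847 kg·m².
α = Δω/Δt = (29.1 − 3.42)/18.7 = 1.373 rad/s².
τ = Iα = (0.6847)(1.373) = 0.9403 N·m.

τ ≈ 0.940 N·m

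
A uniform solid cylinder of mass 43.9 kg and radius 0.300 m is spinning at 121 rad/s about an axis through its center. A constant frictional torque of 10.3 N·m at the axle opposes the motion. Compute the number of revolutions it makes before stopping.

I = ½MR² = (1/2)(43.9)(0.300)² = 1.975 kg·m².
The net torque has magnitude 10.3 N·m, opposing ω.
|α| = τ/I = 10.30/1.975 = 5.214 rad/s² (deceleration).
ω² = ω₀² − 2|α|θ with ω = 0 ⇒ θ = ω₀²/(2|α|) = 1404 rad = 223.5 rev.

≈ 223 revolutions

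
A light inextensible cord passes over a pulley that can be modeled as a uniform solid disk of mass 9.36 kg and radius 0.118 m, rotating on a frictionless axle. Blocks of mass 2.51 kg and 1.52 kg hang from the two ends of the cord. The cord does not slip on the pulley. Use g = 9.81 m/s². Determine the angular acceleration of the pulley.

α ≈ 9.45 rad/s²

I = ½MR² = (1/2)(9.36)(0.118)² = 0.06516 kg·m².
Heavier block: m₁g − T₁ = m₁a. Lighter block: T₂ − m₂g = m₂a.
Pulley: (T₁ − T₂)R = Iα = I(a/R), so T₁ − T₂ = (I/R²)a = (1/2)M_p a = 4.680·a.
Adding the three: (m₁ − m₂)g = (m₁ + m₂ + 4.680)a, so a = (2.51 − 1.52)(9.81)/(2.51 + 1.52 + 4.680) = 1.115 m/s².
α = a/R = 1.115/0.118 = 9.449 rad/s².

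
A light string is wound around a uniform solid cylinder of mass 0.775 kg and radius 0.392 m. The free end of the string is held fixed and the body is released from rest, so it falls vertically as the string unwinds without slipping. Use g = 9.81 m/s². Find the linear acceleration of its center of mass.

Translation: Mg − T = Ma. Rotation about the center: TR = Iα with I = ½MR².
With a = αR: T = (I/R²)a = (1/2)M a, so Mg = (1 + 0.5000)Ma.
a = g/(1 + 0.5000) = 9.81/1.500 = 6.540 m/s².

a ≈ 6.54 m/s²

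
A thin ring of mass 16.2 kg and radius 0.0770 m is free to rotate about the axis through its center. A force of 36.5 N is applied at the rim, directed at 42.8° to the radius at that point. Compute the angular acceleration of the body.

I = MR² = (16.2)(0.0770)² = 0.09605 kg·m².
Only the tangential component produces torque: τ = F R sinθ = (36.5)(0.0770) sin 42.8° = 1.910 N·m.
Newton's second law for rotation, τ = Iα, gives α = τ/I = 1.910/0.09605 = 19.88 rad/s².

α ≈ 19.9 rad/s²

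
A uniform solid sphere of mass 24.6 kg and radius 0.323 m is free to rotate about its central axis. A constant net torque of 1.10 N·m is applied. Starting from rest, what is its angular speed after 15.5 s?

I = (2/5)MR² = (2/5)(24.6)(0.323)² = 1.027 kg·m².
α = τ/I = 1.10/1.027 = 1.072 rad/s².
ω = ω₀ + αt = 0 + (1.072)(15.5) = 16.61 rad/s.

ω ≈ 16.6 rad/s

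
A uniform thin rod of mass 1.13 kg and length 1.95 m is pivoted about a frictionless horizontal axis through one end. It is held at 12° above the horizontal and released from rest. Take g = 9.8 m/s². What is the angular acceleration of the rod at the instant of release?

About the pivot, I = (1/3)ML² = (1/3)(1.13)(1.95)² = 1.432 kg·m².
The weight acts at the center, a distance L/2 = 0.9750 m from the pivot; τ = Mg(L/2) cos 12° = 10.56 N·m.
α = τ/I = 10.56/1.432 = 7.374 rad/s².
(Equivalently α = (3g/(2L)) cos 12° = 7.374 rad/s².)

α ≈ 7.37 rad/s²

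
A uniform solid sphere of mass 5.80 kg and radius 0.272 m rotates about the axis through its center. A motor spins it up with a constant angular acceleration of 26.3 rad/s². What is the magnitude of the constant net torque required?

τ ≈ 4.51 N·m

I = (2/5)MR² = (2/5)(5.80)(0.272)² = 0.1716 kg·m².
τ = Iα = (0.1716)(26.30) = 4.514 N·m.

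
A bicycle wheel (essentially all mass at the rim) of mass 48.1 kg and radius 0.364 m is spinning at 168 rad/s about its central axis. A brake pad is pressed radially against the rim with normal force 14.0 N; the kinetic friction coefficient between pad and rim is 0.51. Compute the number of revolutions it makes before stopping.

≈ 5510 revolutions

I = MR² = (48.1)(0.364)² = 6.373 kg·m².
Friction force f = μN = (0.51)(14.0) = 7.140 N at the rim; torque magnitude τ = fR = 2.599 N·m, opposing ω.
|α| = τ/I = 2.599/6.373 = 0.4078 rad/s² (deceleration).
ω² = ω₀² − 2|α|θ with ω = 0 ⇒ θ = ω₀²/(2|α|) = 34600 rad = 5508 rev.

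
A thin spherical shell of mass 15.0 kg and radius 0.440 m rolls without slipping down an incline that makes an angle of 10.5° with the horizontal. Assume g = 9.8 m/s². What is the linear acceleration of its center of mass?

Translation along the incline: Mg sinθ − f = Ma.
Rotation about the center: fR = Iα with I = (2/3)MR². No-slip gives a = αR, so f = (I/R²)a = (2/3)M a.
Substituting: Mg sinθ = (1 + 0.6667)Ma, so a = g sinθ/(1 + 0.6667) = (9.8) sin 10.5° / 1.667 = 1.072 m/s².

a ≈ 1.07 m/s²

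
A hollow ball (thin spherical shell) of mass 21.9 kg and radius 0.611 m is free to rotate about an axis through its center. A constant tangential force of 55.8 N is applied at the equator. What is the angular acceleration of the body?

I = (2/3)MR² = (2/3)(21.9)(0.611)² = 5.450 kg·m².
τ = F R = (55.8)(0.611) = 34.09 N·m.
From τ = Iα: α = 34.09/5.450 = 6.255 rad/s².

α ≈ 6.26 rad/s²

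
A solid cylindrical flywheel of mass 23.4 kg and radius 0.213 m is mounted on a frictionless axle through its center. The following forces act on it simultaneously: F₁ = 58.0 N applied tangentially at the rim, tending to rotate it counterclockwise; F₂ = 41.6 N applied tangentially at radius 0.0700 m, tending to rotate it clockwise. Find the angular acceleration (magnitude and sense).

I = ½MR² = (1/2)(23.4)(0.213)² = 0.5308 kg·m².
Taking counterclockwise as positive: τ₁ = +(58.0)(0.213) = +12.35 N·m; τ₂ = −(41.6)(0.0700) = −2.912 N·m.
Net torque τ = 9.442 N·m.
α = τ/I = 9.442/0.5308 = 17.79 rad/s².

α ≈ 17.8 rad/s², counterclockwise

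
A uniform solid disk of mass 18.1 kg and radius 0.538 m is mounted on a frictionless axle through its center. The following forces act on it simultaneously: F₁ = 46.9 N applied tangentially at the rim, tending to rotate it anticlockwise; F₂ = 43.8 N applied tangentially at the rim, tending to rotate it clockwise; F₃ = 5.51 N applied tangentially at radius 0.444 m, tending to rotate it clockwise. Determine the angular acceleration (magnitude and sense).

I = ½MR² = (1/2)(18.1)(0.538)² = 2.619 kg·m².
Taking anticlockwise as positive: τ₁ = +(46.9)(0.538) = +25.23 N·m; τ₂ = −(43.8)(0.538) = −23.56 N·m; τ₃ = −(5.51)(0.444) = −2.446 N·m.
Net torque τ = -0.7786 N·m.
α = τ/I = -0.7786/2.619 = -0.2973 rad/s².

α ≈ 0.297 rad/s², clockwise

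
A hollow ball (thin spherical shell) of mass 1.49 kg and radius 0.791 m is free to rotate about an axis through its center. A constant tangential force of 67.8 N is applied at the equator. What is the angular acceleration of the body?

I = (2/3)MR² = (2/3)(1.49)(0.791)² = 0.6215 kg·m².
τ = F R = (67.8)(0.791) = 53.63 N·m.
From τ = Iα: α = 53.63/0.6215 = 86.29 rad/s².

α ≈ 86.3 rad/s²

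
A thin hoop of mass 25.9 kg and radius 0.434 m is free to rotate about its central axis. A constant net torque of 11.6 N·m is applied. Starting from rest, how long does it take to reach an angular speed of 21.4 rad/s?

t ≈ 9.00 s

I = MR² = (25.9)(0.434)² = 4.878 kg·m².
α = τ/I = 11.6/4.878 = 2.378 rad/s².
ω = αt ⇒ t = ω/α = 21.4/2.378 = 9.000 s.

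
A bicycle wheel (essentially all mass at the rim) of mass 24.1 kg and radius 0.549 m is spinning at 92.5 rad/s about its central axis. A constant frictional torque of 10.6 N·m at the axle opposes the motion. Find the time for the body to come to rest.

t ≈ 63.4 s

I = MR² = (24.1)(0.549)² = 7.264 kg·m².
The net torque has magnitude 10.6 N·m, opposing ω.
|α| = τ/I = 10.60/7.264 = 1.459 rad/s² (deceleration).
0 = ω₀ − |α|t ⇒ t = ω₀/|α| = 92.5/1.459 = 63.39 s.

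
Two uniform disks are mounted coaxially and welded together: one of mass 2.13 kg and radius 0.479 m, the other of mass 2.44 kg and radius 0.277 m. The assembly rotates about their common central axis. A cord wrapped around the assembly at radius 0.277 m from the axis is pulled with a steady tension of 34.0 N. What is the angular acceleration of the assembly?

α ≈ 27.9 rad/s²

I = ½M₁R₁² + ½M₂R₂² = ½(2.13)(0.479)² + ½(2.44)(0.277)² = 0.3380 kg·m².
τ = F r = (34.0)(0.277) = 9.418 N·m.
α = τ/I = 9.418/0.3380 = 27.87 rad/s².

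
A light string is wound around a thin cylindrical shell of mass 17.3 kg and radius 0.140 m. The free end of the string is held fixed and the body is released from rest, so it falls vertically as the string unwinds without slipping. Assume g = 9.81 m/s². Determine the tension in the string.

T ≈ 84.9 N

Translation: Mg − T = Ma. Rotation about the center: TR = Iα with I = MR².
With a = αR: T = (I/R²)a = M a, so Mg = (1 + 1.000)Ma.
a = g/(1 + 1.000) = 9.81/2.000 = 4.905 m/s².
T = 1.000·M·a = (1.000)(17.3)(4.905) = 84.86 N.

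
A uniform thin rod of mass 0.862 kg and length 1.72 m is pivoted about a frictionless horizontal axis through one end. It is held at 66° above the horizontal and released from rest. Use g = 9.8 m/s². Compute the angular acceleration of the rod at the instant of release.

α ≈ 3.48 rad/s²

About the pivot, I = (1/3)ML² = (1/3)(0.862)(1.72)² = 0.8500 kg·m².
The weight acts at the center, a distance L/2 = 0.8600 m from the pivot; τ = Mg(L/2) cos 66° = 2.955 N·m.
α = τ/I = 2.955/0.8500 = 3.476 rad/s².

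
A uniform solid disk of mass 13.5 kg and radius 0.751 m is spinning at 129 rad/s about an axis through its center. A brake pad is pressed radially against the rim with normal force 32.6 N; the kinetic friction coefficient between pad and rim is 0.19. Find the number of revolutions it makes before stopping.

I = ½MR² = (1/2)(13.5)(0.751)² = 3.807 kg·m².
Friction force f = μN = (0.19)(32.6) = 6.194 N at the rim; torque magnitude τ = fR = 4.652 N·m, opposing ω.
|α| = τ/I = 4.652/3.807 = 1.222 rad/s² (deceleration).
ω² = ω₀² − 2|α|θ with ω = 0 ⇒ θ = ω₀²/(2|α|) = 6810 rad = 1084 rev.

≈ 1080 revolutions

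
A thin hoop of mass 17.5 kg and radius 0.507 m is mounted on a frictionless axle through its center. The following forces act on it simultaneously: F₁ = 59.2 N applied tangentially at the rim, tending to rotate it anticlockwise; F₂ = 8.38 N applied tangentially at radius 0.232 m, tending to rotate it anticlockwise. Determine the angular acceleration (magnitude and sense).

α ≈ 7.10 rad/s², anticlockwise

I = MR² = (17.5)(0.507)² = 4.498 kg·m².
Taking anticlockwise as positive: τ₁ = +(59.2)(0.507) = +30.01 N·m; τ₂ = +(8.38)(0.232) = +1.944 N·m.
Net torque τ = 31.96 N·m.
α = τ/I = 31.96/4.498 = 7.104 rad/s².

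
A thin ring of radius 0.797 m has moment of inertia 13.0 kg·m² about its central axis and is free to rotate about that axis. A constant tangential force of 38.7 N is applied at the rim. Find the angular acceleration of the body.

τ = F R = (38.7)(0.797) = 30.84 N·m.
From τ = Iα: α = 30.84/13.00 = 2.373 rad/s².

α ≈ 2.37 rad/s²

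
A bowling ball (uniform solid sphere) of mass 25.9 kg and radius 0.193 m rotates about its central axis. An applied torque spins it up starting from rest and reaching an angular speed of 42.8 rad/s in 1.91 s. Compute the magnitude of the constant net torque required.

I = (2/5)MR² = (2/5)(25.9)(0.193)² = 0.3859 kg·m².
α = Δω/Δt = (42.8 − 0)/1.91 = 22.41 rad/s².
τ = Iα = (0.3859)(22.41) = 8.647 N·m.

τ ≈ 8.65 N·m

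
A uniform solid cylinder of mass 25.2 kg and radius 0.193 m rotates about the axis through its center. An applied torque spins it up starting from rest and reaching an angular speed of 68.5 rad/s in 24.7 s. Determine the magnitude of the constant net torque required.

I = ½MR² = (1/2)(25.2)(0.193)² = 0.4693 kg·m².
α = Δω/Δt = (68.5 − 0)/24.7 = 2.773 rad/s².
τ = Iα = (0.4693)(2.773) = 1.302 N·m.

τ ≈ 1.30 N·m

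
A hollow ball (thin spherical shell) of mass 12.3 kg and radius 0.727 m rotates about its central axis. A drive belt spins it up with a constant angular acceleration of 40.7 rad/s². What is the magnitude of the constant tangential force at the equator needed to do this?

I = (2/3)MR² = (2/3)(12.3)(0.727)² = 4.334 kg·m².
The required torque is τ = Iα = (4.334)(40.70) = 176.4 N·m.
A tangential force at the equator gives τ = FR, so F = τ/R = 176.4/0.727 = 242.6 N.

F ≈ 243 N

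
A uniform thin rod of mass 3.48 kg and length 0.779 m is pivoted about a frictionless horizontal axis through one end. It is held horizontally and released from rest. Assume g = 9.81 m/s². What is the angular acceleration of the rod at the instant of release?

About the pivot, I = (1/3)ML² = (1/3)(3.48)(0.779)² = 0.7039 kg·m².
The weight acts at the center, a distance L/2 = 0.3895 m from the pivot; τ = Mg(L/2) = 13.30 N·m.
α = τ/I = 13.30/0.7039 = 18.89 rad/s².

α ≈ 18.9 rad/s²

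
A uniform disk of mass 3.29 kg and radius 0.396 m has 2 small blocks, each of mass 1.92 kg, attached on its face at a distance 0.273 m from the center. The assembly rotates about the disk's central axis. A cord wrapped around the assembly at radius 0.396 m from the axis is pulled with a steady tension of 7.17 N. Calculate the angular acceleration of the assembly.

α ≈ 5.22 rad/s²

I_disk = ½MR² = ½(3.29)(0.396)² = 0.2580 kg·m².
I_blocks = 2·m·r² = 2(1.92)(0.273)² = 0.2862 kg·m².
Total I = 0.5442 kg·m².
τ = F r = (7.17)(0.396) = 2.839 N·m.
α = τ/I = 2.839/0.5442 = 5.218 rad/s².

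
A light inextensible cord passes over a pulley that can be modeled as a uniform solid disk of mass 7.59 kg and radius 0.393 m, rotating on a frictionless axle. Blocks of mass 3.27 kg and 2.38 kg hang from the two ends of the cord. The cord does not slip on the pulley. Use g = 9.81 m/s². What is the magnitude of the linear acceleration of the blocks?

I = ½MR² = (1/2)(7.59)(0.393)² = 0.5861 kg·m².
Heavier block: m₁g − T₁ = m₁a. Lighter block: T₂ − m₂g = m₂a.
Pulley: (T₁ − T₂)R = Iα = I(a/R), so T₁ − T₂ = (I/R²)a = (1/2)M_p a = 3.795·a.
Adding the three: (m₁ − m₂)g = (m₁ + m₂ + 3.795)a, so a = (3.27 − 2.38)(9.81)/(3.27 + 2.38 + 3.795) = 0.9244 m/s².

a ≈ 0.924 m/s²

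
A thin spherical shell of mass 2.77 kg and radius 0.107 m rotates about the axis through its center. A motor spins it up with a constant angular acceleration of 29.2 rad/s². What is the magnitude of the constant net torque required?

τ ≈ 0.617 N·m

I = (2/3)MR² = (2/3)(2.77)(0.107)² = 0.02114 kg·m².
τ = Iα = (0.02114)(29.20) = 0.6174 N·m.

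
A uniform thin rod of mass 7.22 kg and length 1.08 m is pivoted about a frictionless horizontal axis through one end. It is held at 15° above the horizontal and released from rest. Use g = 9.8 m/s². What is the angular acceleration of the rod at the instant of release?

α ≈ 13.1 rad/s²

About the pivot, I = (1/3)ML² = (1/3)(7.22)(1.08)² = 2.807 kg·m².
The weight acts at the center, a distance L/2 = 0.5400 m from the pivot; τ = Mg(L/2) cos 15° = 36.91 N·m.
α = τ/I = 36.91/2.807 = 13.15 rad/s².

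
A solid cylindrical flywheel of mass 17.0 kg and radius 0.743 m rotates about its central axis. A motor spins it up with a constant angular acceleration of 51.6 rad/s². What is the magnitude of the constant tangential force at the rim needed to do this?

I = ½MR² = (1/2)(17.0)(0.743)² = 4.692 kg·m².
The required torque is τ = Iα = (4.692)(51.60) = 242.1 N·m.
A tangential force at the rim gives τ = FR, so F = τ/R = 242.1/0.743 = 325.9 N.

F ≈ 326 N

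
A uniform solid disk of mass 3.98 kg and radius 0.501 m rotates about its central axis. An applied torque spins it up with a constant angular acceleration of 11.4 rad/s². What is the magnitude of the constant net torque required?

τ ≈ 5.69 N·m

I = ½MR² = (1/2)(3.98)(0.501)² = 0.4995 kg·m².
τ = Iα = (0.4995)(11.40) = 5.694 N·m.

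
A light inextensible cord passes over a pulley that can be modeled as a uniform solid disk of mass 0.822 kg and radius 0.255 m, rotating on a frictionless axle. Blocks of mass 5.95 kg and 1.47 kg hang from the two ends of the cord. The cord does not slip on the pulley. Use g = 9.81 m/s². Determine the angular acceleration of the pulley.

α ≈ 22.0 rad/s²

I = ½MR² = (1/2)(0.822)(0.255)² = 0.02673 kg·m².
Heavier block: m₁g − T₁ = m₁a. Lighter block: T₂ − m₂g = m₂a.
Pulley: (T₁ − T₂)R = Iα = I(a/R), so T₁ − T₂ = (I/R²)a = (1/2)M_p a = 0.4110·a.
Adding the three: (m₁ − m₂)g = (m₁ + m₂ + 0.4110)a, so a = (5.95 − 1.47)(9.81)/(5.95 + 1.47 + 0.4110) = 5.612 m/s².
α = a/R = 5.612/0.255 = 22.01 rad/s².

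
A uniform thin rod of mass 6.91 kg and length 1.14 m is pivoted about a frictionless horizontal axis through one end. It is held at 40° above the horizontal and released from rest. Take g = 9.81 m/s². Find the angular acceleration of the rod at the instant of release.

α ≈ 9.89 rad/s²

About the pivot, I = (1/3)ML² = (1/3)(6.91)(1.14)² = 2.993 kg·m².
The weight acts at the center, a distance L/2 = 0.5700 m from the pivot; τ = Mg(L/2) cos 40° = 29.60 N·m.
α = τ/I = 29.60/2.993 = 9.888 rad/s².
(Equivalently α = (3g/(2L)) cos 40° = 9.888 rad/s².)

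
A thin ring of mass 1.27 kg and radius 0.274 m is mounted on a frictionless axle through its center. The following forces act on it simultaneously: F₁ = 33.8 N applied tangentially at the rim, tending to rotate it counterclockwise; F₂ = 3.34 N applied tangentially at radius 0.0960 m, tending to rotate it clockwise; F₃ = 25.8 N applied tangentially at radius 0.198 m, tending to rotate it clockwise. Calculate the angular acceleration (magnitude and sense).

α ≈ 40.2 rad/s², counterclockwise

I = MR² = (1.27)(0.274)² = 0.09535 kg·m².
Taking counterclockwise as positive: τ₁ = +(33.8)(0.274) = +9.261 N·m; τ₂ = −(3.34)(0.0960) = −0.3206 N·m; τ₃ = −(25.8)(0.198) = −5.108 N·m.
Net torque τ = 3.832 N·m.
α = τ/I = 3.832/0.09535 = 40.19 rad/s².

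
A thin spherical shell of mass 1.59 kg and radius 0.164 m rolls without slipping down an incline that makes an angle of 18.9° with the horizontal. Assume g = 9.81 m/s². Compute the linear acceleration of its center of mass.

Translation along the incline: Mg sinθ − f = Ma.
Rotation about the center: fR = Iα with I = (2/3)MR². No-slip gives a = αR, so f = (I/R²)a = (2/3)M a.
Substituting: Mg sinθ = (1 + 0.6667)Ma, so a = g sinθ/(1 + 0.6667) = (9.81) sin 18.9° / 1.667 = 1.907 m/s².

a ≈ 1.91 m/s²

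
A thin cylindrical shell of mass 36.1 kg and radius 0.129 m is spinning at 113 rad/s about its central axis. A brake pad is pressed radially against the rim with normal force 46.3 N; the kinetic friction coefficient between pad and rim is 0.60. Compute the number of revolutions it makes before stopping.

I = MR² = (36.1)(0.129)² = 0.6007 kg·m².
Friction force f = μN = (0.60)(46.3) = 27.78 N at the rim; torque magnitude τ = fR = 3.584 N·m, opposing ω.
|α| = τ/I = 3.584/0.6007 = 5.965 rad/s² (deceleration).
ω² = ω₀² − 2|α|θ with ω = 0 ⇒ θ = ω₀²/(2|α|) = 1070 rad = 170.3 rev.

≈ 170 revolutions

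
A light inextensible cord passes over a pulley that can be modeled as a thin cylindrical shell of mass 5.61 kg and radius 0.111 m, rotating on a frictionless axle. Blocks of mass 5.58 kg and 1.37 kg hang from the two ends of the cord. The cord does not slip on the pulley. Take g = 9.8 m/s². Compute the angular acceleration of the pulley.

α ≈ 29.6 rad/s²

I = MR² = (5.61)(0.111)² = 0.06912 kg·m².
Heavier block: m₁g − T₁ = m₁a. Lighter block: T₂ − m₂g = m₂a.
Pulley: (T₁ − T₂)R = Iα = I(a/R), so T₁ − T₂ = (I/R²)a = 1·M_p a = 5.610·a.
Adding the three: (m₁ − m₂)g = (m₁ + m₂ + 5.610)a, so a = (5.58 − 1.37)(9.8)/(5.58 + 1.37 + 5.610) = 3.285 m/s².
α = a/R = 3.285/0.111 = 29.59 rad/s².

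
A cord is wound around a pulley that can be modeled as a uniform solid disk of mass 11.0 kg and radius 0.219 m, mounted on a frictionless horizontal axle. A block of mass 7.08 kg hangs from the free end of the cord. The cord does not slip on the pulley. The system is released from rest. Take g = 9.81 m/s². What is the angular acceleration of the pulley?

α ≈ 25.2 rad/s²

I = ½MR² = (1/2)(11.0)(0.219)² = 0.2638 kg·m².
Block: mg − T = ma. Pulley: TR = Iα. No-slip: a = αR, so T = (I/R²)a = 5.500·a.
Then mg = (m + 5.500)a, so a = (7.08)(9.81)/(7.08 + 5.500) = 5.521 m/s².
α = a/R = 5.521/0.219 = 25.21 rad/s².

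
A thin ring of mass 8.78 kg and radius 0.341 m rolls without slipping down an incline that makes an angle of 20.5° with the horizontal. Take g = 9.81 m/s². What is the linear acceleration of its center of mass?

a ≈ 1.72 m/s²

Translation along the incline: Mg sinθ − f = Ma.
Rotation about the center: fR = Iα with I = MR². No-slip gives a = αR, so f = (I/R²)a = M a.
Substituting: Mg sinθ = (1 + 1.000)Ma, so a = g sinθ/(1 + 1.000) = (9.81) sin 20.5° / 2.000 = 1.718 m/s².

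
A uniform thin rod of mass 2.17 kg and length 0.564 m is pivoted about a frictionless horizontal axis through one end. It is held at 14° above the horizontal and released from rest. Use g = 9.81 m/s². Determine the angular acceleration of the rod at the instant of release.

About the pivot, I = (1/3)ML² = (1/3)(2.17)(0.564)² = 0.2301 kg·m².
The weight acts at the center, a distance L/2 = 0.2820 m from the pivot; τ = Mg(L/2) cos 14° = 5.825 N·m.
α = τ/I = 5.825/0.2301 = 25.32 rad/s².
(Equivalently α = (3g/(2L)) cos 14° = 25.32 rad/s².)

α ≈ 25.3 rad/s²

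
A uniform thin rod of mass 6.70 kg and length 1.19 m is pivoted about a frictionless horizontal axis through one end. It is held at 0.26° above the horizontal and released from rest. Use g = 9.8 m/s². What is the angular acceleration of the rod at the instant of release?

α ≈ 12.4 rad/s²

About the pivot, I = (1/3)ML² = (1/3)(6.70)(1.19)² = 3.163 kg·m².
The weight acts at the center, a distance L/2 = 0.5950 m from the pivot; τ = Mg(L/2) cos 0.26° = 39.07 N·m.
α = τ/I = 39.07/3.163 = 12.35 rad/s².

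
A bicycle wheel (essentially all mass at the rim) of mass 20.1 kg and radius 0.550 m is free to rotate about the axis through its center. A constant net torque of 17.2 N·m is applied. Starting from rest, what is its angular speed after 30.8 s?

ω ≈ 87.1 rad/s

I = MR² = (20.1)(0.550)² = 6.080 kg·m².
α = τ/I = 17.2/6.080 = 2.829 rad/s².
ω = ω₀ + αt = 0 + (2.829)(30.8) = 87.13 rad/s.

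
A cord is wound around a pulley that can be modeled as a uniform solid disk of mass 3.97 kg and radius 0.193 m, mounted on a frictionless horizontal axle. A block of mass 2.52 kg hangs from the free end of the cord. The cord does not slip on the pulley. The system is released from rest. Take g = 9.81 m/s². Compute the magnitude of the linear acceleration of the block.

I = ½MR² = (1/2)(3.97)(0.193)² = 0.07394 kg·m².
Block: mg − T = ma. Pulley: TR = Iα. No-slip: a = αR, so T = (I/R²)a = 1.985·a.
Then mg = (m + 1.985)a, so a = (2.52)(9.81)/(2.52 + 1.985) = 5.488 m/s².

a ≈ 5.49 m/s²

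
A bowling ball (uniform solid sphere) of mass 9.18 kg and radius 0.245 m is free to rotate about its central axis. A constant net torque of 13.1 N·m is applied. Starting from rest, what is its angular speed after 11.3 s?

ω ≈ 672 rad/s

I = (2/5)MR² = (2/5)(9.18)(0.245)² = 0.2204 kg·m².
α = τ/I = 13.1/0.2204 = 59.43 rad/s².
ω = ω₀ + αt = 0 + (59.43)(11.3) = 671.6 rad/s.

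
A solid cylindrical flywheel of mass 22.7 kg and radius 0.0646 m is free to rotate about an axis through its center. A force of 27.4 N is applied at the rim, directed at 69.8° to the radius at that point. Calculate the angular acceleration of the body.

I = ½MR² = (1/2)(22.7)(0.0646)² = 0.04737 kg·m².
Only the tangential component produces torque: τ = F R sinθ = (27.4)(0.0646) sin 69.8° = 1.661 N·m.
From τ = Iα: α = 1.661/0.04737 = 35.07 rad/s².

α ≈ 35.1 rad/s²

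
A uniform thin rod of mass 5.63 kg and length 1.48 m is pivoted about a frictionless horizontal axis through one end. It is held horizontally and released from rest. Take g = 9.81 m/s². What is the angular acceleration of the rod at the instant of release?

α ≈ 9.94 rad/s²

About the pivot, I = (1/3)ML² = (1/3)(5.63)(1.48)² = 4.111 kg·m².
The weight acts at the center, a distance L/2 = 0.7400 m from the pivot; τ = Mg(L/2) = 40.87 N·m.
α = τ/I = 40.87/4.111 = 9.943 rad/s².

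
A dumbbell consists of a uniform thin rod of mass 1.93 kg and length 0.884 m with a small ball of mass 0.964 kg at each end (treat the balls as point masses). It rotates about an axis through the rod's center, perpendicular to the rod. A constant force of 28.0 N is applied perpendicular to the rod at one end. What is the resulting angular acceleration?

α ≈ 24.6 rad/s²

I_rod = (1/12)ML² = (1/12)(1.93)(0.884)² = 0.1257 kg·m².
I_balls = 2·m·(L/2)² = 2(0.964)(0.4420)² = 0.3767 kg·m².
Total I = 0.5023 kg·m².
τ = F·(L/2) = (28.0)(0.442) = 12.38 N·m.
α = τ/I = 12.38/0.5023 = 24.64 rad/s².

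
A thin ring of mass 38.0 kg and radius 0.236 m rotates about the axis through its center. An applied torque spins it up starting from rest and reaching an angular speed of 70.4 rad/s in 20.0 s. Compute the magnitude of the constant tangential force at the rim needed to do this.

I = MR² = (38.0)(0.236)² = 2.116 kg·m².
α = Δω/Δt = (70.4 − 0)/20.0 = 3.520 rad/s².
The required torque is τ = Iα = (2.116)(3.520) = 7.450 N·m.
A tangential force at the rim gives τ = FR, so F = τ/R = 7.450/0.236 = 31.57 N.

F ≈ 31.6 N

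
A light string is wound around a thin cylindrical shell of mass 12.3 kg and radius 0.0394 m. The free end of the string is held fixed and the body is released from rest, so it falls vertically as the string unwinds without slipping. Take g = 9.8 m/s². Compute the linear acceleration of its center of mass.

a ≈ 4.90 m/s²

Translation: Mg − T = Ma. Rotation about the center: TR = Iα with I = MR².
With a = αR: T = (I/R²)a = M a, so Mg = (1 + 1.000)Ma.
a = g/(1 + 1.000) = 9.8/2.000 = 4.900 m/s².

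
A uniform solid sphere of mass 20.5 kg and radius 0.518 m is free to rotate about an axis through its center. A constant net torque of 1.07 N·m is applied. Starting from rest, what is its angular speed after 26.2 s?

I = (2/5)MR² = (2/5)(20.5)(0.518)² = 2.200 kg·m².
α = τ/I = 1.07/2.200 = 0.4863 rad/s².
ω = ω₀ + αt = 0 + (0.4863)(26.2) = 12.74 rad/s.

ω ≈ 12.7 rad/s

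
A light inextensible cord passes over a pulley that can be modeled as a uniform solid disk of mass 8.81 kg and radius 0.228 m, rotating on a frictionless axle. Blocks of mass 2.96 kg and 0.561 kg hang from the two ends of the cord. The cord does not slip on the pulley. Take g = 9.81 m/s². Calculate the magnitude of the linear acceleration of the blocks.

a ≈ 2.97 m/s²

I = ½MR² = (1/2)(8.81)(0.228)² = 0.2290 kg·m².
Heavier block: m₁g − T₁ = m₁a. Lighter block: T₂ − m₂g = m₂a.
Pulley: (T₁ − T₂)R = Iα = I(a/R), so T₁ − T₂ = (I/R²)a = (1/2)M_p a = 4.405·a.
Adding the three: (m₁ − m₂)g = (m₁ + m₂ + 4.405)a, so a = (2.96 − 0.561)(9.81)/(2.96 + 0.561 + 4.405) = 2.969 m/s².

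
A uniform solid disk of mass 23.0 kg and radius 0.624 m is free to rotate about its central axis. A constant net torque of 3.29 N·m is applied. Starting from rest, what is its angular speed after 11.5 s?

I = ½MR² = (1/2)(23.0)(0.624)² = 4.478 kg·m².
α = τ/I = 3.29/4.478 = 0.7347 rad/s².
ω = ω₀ + αt = 0 + (0.7347)(11.5) = 8.449 rad/s.

ω ≈ 8.45 rad/s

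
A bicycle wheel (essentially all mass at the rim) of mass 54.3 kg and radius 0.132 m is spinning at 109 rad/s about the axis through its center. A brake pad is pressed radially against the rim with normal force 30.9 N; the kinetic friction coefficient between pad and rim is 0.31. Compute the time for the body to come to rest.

t ≈ 81.6 s

I = MR² = (54.3)(0.132)² = 0.9461 kg·m².
Friction force f = μN = (0.31)(30.9) = 9.579 N at the rim; torque magnitude τ = fR = 1.264 N·m, opposing ω.
|α| = τ/I = 1.264/0.9461 = 1.336 rad/s² (deceleration).
0 = ω₀ − |α|t ⇒ t = ω₀/|α| = 109/1.336 = 81.56 s.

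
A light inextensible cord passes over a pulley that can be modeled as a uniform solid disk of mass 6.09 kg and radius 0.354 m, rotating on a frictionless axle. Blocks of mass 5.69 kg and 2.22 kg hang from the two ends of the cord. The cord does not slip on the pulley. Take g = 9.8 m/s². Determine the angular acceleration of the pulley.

α ≈ 8.77 rad/s²

I = ½MR² = (1/2)(6.09)(0.354)² = 0.3816 kg·m².
Heavier block: m₁g − T₁ = m₁a. Lighter block: T₂ − m₂g = m₂a.
Pulley: (T₁ − T₂)R = Iα = I(a/R), so T₁ − T₂ = (I/R²)a = (1/2)M_p a = 3.045·a.
Adding the three: (m₁ − m₂)g = (m₁ + m₂ + 3.045)a, so a = (5.69 − 2.22)(9.8)/(5.69 + 2.22 + 3.045) = 3.104 m/s².
α = a/R = 3.104/0.354 = 8.769 rad/s².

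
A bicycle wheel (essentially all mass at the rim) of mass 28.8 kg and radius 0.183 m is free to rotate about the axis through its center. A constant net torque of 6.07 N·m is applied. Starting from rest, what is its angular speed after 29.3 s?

ω ≈ 184 rad/s

I = MR² = (28.8)(0.183)² = 0.9645 kg·m².
α = τ/I = 6.07/0.9645 = 6.294 rad/s².
ω = ω₀ + αt = 0 + (6.294)(29.3) = 184.4 rad/s.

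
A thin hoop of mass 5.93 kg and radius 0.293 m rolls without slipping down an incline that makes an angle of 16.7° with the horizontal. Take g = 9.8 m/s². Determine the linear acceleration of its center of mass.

a ≈ 1.41 m/s²

Translation along the incline: Mg sinθ − f = Ma.
Rotation about the center: fR = Iα with I = MR². No-slip gives a = αR, so f = (I/R²)a = M a.
Substituting: Mg sinθ = (1 + 1.000)Ma, so a = g sinθ/(1 + 1.000) = (9.8) sin 16.7° / 2.000 = 1.408 m/s².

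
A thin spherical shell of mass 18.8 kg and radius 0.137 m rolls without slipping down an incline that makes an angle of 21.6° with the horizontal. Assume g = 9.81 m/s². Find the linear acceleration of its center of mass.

a ≈ 2.17 m/s²

Translation along the incline: Mg sinθ − f = Ma.
Rotation about the center: fR = Iα with I = (2/3)MR². No-slip gives a = αR, so f = (I/R²)a = (2/3)M a.
Substituting: Mg sinθ = (1 + 0.6667)Ma, so a = g sinθ/(1 + 0.6667) = (9.81) sin 21.6° / 1.667 = 2.167 m/s².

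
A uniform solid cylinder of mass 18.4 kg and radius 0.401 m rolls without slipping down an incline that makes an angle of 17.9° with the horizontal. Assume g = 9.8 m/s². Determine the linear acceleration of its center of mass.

Translation along the incline: Mg sinθ − f = Ma.
Rotation about the center: fR = Iα with I = ½MR². No-slip gives a = αR, so f = (I/R²)a = (1/2)M a.
Substituting: Mg sinθ = (1 + 0.5000)Ma, so a = g sinθ/(1 + 0.5000) = (9.8) sin 17.9° / 1.500 = 2.008 m/s².

a ≈ 2.01 m/s²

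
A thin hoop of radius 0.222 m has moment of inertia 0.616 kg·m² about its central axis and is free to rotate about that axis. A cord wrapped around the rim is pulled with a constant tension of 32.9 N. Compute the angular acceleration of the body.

α ≈ 11.9 rad/s²

τ = F R = (32.9)(0.222) = 7.304 N·m.
From τ = Iα: α = 7.304/0.6160 = 11.86 rad/s².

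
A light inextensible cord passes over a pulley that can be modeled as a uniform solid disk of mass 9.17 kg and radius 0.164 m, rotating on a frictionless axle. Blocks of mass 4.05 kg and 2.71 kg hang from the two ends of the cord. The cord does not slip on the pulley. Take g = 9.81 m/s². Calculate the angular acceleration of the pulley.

α ≈ 7.07 rad/s²

I = ½MR² = (1/2)(9.17)(0.164)² = 0.1233 kg·m².
Heavier block: m₁g − T₁ = m₁a. Lighter block: T₂ − m₂g = m₂a.
Pulley: (T₁ − T₂)R = Iα = I(a/R), so T₁ − T₂ = (I/R²)a = (1/2)M_p a = 4.585·a.
Adding the three: (m₁ − m₂)g = (m₁ + m₂ + 4.585)a, so a = (4.05 − 2.71)(9.81)/(4.05 + 2.71 + 4.585) = 1.159 m/s².
α = a/R = 1.159/0.164 = 7.065 rad/s².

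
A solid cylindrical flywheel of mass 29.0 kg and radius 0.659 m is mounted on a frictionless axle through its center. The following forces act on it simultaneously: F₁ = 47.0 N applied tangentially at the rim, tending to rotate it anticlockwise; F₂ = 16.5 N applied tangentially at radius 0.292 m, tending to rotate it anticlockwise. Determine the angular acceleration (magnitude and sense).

I = ½MR² = (1/2)(29.0)(0.659)² = 6.297 kg·m².
Taking anticlockwise as positive: τ₁ = +(47.0)(0.659) = +30.97 N·m; τ₂ = +(16.5)(0.292) = +4.818 N·m.
Net torque τ = 35.79 N·m.
α = τ/I = 35.79/6.297 = 5.684 rad/s².

α ≈ 5.68 rad/s², anticlockwise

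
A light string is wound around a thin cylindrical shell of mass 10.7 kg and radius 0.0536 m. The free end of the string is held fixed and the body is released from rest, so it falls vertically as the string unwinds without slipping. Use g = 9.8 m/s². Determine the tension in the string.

T ≈ 52.4 N

Translation: Mg − T = Ma. Rotation about the center: TR = Iα with I = MR².
With a = αR: T = (I/R²)a = M a, so Mg = (1 + 1.000)Ma.
a = g/(1 + 1.000) = 9.8/2.000 = 4.900 m/s².
T = 1.000·M·a = (1.000)(10.7)(4.900) = 52.43 N.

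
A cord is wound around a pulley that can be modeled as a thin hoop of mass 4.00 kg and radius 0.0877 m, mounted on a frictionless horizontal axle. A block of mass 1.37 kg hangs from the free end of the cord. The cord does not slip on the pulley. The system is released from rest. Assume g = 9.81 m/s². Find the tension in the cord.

T ≈ 10.0 N

I = MR² = (4.00)(0.0877)² = 0.03077 kg·m².
Block: mg − T = ma. Pulley: TR = Iα. No-slip: a = αR, so T = (I/R²)a = 4.000·a.
Then mg = (m + 4.000)a, so a = (1.37)(9.81)/(1.37 + 4.000) = 2.503 m/s².
T = 4.000·a = 10.01 N.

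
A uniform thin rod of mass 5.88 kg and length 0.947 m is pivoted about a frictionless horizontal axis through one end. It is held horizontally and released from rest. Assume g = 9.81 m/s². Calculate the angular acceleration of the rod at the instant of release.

α ≈ 15.5 rad/s²

About the pivot, I = (1/3)ML² = (1/3)(5.88)(0.947)² = 1.758 kg·m².
The weight acts at the center, a distance L/2 = 0.4735 m from the pivot; τ = Mg(L/2) = 27.31 N·m.
α = τ/I = 27.31/1.758 = 15.54 rad/s².
(Equivalently α = (3g/(2L)) = 15.54 rad/s².)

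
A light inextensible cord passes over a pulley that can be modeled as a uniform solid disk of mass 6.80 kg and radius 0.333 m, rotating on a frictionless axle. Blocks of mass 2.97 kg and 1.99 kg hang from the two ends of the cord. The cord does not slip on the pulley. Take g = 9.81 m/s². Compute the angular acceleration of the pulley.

I = ½MR² = (1/2)(6.80)(0.333)² = 0.3770 kg·m².
Heavier block: m₁g − T₁ = m₁a. Lighter block: T₂ − m₂g = m₂a.
Pulley: (T₁ − T₂)R = Iα = I(a/R), so T₁ − T₂ = (I/R²)a = (1/2)M_p a = 3.400·a.
Adding the three: (m₁ − m₂)g = (m₁ + m₂ + 3.400)a, so a = (2.97 − 1.99)(9.81)/(2.97 + 1.99 + 3.400) = 1.150 m/s².
α = a/R = 1.150/0.333 = 3.453 rad/s².

α ≈ 3.45 rad/s²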